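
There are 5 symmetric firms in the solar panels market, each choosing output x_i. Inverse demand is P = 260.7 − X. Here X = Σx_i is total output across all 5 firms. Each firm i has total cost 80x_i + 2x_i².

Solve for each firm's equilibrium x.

A representative firm's profit is π_i = x_i(260.7 − X) − 80x_i − 2x_i², with X = x_i + Σ_{j≠i} x_j.
First-order condition: 180.7 − 6x_i − Σ_{j≠i} x_j = 0.
With identical firms, set every x_j = x: then 180.7 − 6x − 4x = 0, i.e. x = 180.7/10 = 18.07.

18.07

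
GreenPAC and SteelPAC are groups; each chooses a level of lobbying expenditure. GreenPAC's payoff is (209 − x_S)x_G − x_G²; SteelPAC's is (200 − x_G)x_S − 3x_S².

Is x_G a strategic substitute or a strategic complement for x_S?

Expanding GreenPAC's payoff: 209x_G − x_Sx_G − x_G².
∂π/∂x_G = 209 − x_S − 2x_G = 0, so x_G = 104.5 − 0.5x_S.
The best-response slope dx_G/dx_S = −0.5 < 0: the reaction function is downward-sloping, so the choices are strategic substitutes.

strategic substitutes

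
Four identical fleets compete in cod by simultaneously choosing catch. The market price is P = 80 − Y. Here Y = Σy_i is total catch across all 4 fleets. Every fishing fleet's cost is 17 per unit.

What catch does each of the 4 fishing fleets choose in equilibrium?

12.6

A representative fishing fleet's profit is π_i = y_i(80 − Y) − 17y_i, with Y = y_i + Σ_{j≠i} y_j.
First-order condition: 63 − 2y_i − Σ_{j≠i} y_j = 0.
Imposing symmetry (y_j = y for all j) turns Σ_{j≠i} y_j into 3y, so 63 = 5y and y = 12.6.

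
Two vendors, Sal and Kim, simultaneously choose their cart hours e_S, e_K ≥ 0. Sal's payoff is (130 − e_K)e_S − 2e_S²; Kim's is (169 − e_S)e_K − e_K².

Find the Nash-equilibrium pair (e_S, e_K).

13, 78

Expanding Sal's payoff: 130e_S − e_Ke_S − 2e_S².
∂π/∂e_S = 130 − e_K − 4e_S = 0, so e_S = 32.5 − 0.25e_K.
Likewise for Kim: e_K = 84.5 − 0.5e_S.
Substituting the second reaction function into the first: e_S = 32.5 − 0.25(84.5 − 0.5e_S), which gives 0.875e_S = 11.375 ⇒ e_S = 13.
Then e_K = 84.5 − 0.5·13 = 78.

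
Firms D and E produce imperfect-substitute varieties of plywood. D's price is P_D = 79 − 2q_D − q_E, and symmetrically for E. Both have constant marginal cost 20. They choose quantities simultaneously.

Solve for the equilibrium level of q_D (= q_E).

11.8

Firm D's profit: π = q_D(79 − 2q_D − q_E) − 20q_D.
∂π/∂q_D = 59 − 4q_D − q_E = 0 ⇒ q_D = 14.75 − 0.25q_E.
The game is symmetric, so in equilibrium q_E = q_D: the reaction function gives 1.25q_D = 14.75, hence q_D = 11.8.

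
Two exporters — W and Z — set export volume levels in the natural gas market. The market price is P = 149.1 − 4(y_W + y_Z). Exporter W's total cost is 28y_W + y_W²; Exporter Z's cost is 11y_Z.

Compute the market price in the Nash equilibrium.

Exporter W's profit: π = y_W(149.1 − 4(y_W + y_Z)) − 28y_W − y_W².
∂π/∂y_W = 121.1 − 10y_W − 4y_Z = 0, so y_W = 12.11 − 0.4y_Z.
For Z: ∂π/∂y_Z = 138.1 − 8y_Z − 4y_W = 0 ⇒ y_Z = 17.2625 − 0.5y_W.
Plugging y_Z into W's best response: y_W = 12.11 − 0.4(17.2625 − 0.5y_W) ⇒ 0.8y_W = 5.205, so y_W = 1041/160.
Then y_Z = 17.2625 − 0.5·(1041/160) = 4483/320.
Equilibrium price: P = 149.1 − 4·(1313/64) = 67.0375.

67.0375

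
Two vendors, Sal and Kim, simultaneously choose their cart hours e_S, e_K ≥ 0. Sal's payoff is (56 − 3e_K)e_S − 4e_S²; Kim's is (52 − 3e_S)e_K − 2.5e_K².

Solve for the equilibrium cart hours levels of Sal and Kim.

4, 8

Expanding Sal's payoff: 56e_S − 3e_Ke_S − 4e_S².
∂π/∂e_S = 56 − 3e_K − 8e_S = 0, so e_S = 7 − 0.375e_K.
Likewise for Kim: e_K = 10.4 − 0.6e_S.
Plugging e_K into Sal's best response: e_S = 7 − 0.375(10.4 − 0.6e_S) ⇒ 0.775e_S = 3.1, so e_S = 4.
Then e_K = 10.4 − 0.6·4 = 8.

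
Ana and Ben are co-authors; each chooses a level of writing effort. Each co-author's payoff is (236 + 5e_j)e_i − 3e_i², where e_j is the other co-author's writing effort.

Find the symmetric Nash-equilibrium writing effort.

Ana's payoff is (236 + 5e_B)e_A − 3e_A².
∂π/∂e_A = 236 + 5e_B − 6e_A = 0, so e_A = 118/3 + (5/6)e_B.
The game is symmetric, so in equilibrium e_B = e_A: the reaction function gives (1/6)e_A = 118/3, hence e_A = 236.

236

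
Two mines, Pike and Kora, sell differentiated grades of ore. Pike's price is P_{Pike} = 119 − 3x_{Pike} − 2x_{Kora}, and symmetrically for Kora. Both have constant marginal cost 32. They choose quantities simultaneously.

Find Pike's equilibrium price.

Mine Pike's profit: π = x_{Pike}(119 − 3x_{Pike} − 2x_{Kora}) − 32x_{Pike}.
∂π/∂x_{Pike} = 87 − 6x_{Pike} − 2x_{Kora} = 0 ⇒ x_{Pike} = 14.5 − (1/3)x_{Kora}.
By symmetry x_{Kora} = x_{Pike}; substituting into the reaction function, (4/3)x_{Pike} = 14.5 and x_{Pike} = 10.875.
P_{Pike} = 119 − 3·10.875 − 2·10.875 = 64.625.

64.625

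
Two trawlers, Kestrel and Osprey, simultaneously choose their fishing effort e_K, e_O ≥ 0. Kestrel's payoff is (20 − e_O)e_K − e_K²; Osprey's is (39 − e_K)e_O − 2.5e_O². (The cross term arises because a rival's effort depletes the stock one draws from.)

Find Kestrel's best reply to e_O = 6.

Expanding Kestrel's payoff: 20e_K − e_Oe_K − e_K².
∂π/∂e_K = 20 − e_O − 2e_K = 0, so e_K = 10 − 0.5e_O.
At e_O = 6: e_K = 10 − 0.5·6 = 7.

7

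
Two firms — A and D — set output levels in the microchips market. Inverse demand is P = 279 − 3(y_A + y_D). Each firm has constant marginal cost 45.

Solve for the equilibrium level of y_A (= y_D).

26

Firm A's profit: π = y_A(279 − 3(y_A + y_D)) − 45y_A.
∂π/∂y_A = 234 − 6y_A − 3y_D = 0, so y_A = 39 − 0.5y_D.
The game is symmetric, so in equilibrium y_D = y_A: the reaction function gives 1.5y_A = 39, hence y_A = 26.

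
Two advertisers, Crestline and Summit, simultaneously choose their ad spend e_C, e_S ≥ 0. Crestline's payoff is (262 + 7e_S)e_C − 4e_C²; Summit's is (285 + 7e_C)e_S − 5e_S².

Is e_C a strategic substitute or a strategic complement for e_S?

Expanding Crestline's payoff: 262e_C + 7e_Se_C − 4e_C².
∂π/∂e_C = 262 + 7e_S − 8e_C = 0, so e_C = 32.75 + 0.875e_S.
The best-response slope de_C/de_S = 0.875 > 0: the reaction function is upward-sloping, so the choices are strategic complements.

strategic complements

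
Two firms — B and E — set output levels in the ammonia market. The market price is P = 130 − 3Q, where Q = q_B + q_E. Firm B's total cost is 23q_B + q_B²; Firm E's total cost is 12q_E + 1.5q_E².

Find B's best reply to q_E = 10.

Firm B's profit: π = q_B(130 − 3(q_B + q_E)) − 23q_B − q_B².
∂π/∂q_B = 107 − 8q_B − 3q_E = 0, so q_B = 13.375 − 0.375q_E.
At q_E = 10: q_B = 13.375 − 0.375·10 = 9.625.

9.625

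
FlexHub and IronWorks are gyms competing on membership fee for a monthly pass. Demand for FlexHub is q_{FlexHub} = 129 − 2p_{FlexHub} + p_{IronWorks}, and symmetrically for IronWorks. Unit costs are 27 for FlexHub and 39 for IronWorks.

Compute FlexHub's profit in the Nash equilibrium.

FlexHub's profit: π = (p_{FlexHub} − 27)(129 − 2p_{FlexHub} + p_{IronWorks}).
∂π/∂p_{FlexHub} = 183 − 4p_{FlexHub} + p_{IronWorks} = 0 ⇒ p_{FlexHub} = 45.75 + 0.25p_{IronWorks}.
Similarly p_{IronWorks} = 51.75 + 0.25p_{FlexHub}.
Plugging p_{IronWorks} into FlexHub's best response: p_{FlexHub} = 45.75 + 0.25(51.75 + 0.25p_{FlexHub}) ⇒ 0.9375p_{FlexHub} = 58.6875, so p_{FlexHub} = 62.6.
Then p_{IronWorks} = 51.75 + 0.25·62.6 = 67.4.
q_{FlexHub} = 129 − 2·62.6 + 67.4 = 71.2.
Profit = (62.6 − 27)·71.2 = 2534.72.

2534.72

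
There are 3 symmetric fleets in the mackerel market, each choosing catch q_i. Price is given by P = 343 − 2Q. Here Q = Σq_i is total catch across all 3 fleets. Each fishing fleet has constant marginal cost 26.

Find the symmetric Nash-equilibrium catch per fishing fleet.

39.625

A representative fishing fleet's profit is π_i = q_i(343 − 2Q) − 26q_i, with Q = q_i + Σ_{j≠i} q_j.
First-order condition: 317 − 4q_i − 2Σ_{j≠i} q_j = 0.
With identical fishing fleets, set every q_j = q: then 317 − 4q − 4q = 0, i.e. q = 317/8 = 39.625.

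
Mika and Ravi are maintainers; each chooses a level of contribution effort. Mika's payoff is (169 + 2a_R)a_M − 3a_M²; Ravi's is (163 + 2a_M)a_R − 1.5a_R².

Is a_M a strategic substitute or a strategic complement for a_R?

Expanding Mika's payoff: 169a_M + 2a_Ra_M − 3a_M².
∂π/∂a_M = 169 + 2a_R − 6a_M = 0, so a_M = 169/6 + (1/3)a_R.
The best-response slope da_M/da_R = 1/3 > 0: the reaction function is upward-sloping, so the choices are strategic complements.

strategic complements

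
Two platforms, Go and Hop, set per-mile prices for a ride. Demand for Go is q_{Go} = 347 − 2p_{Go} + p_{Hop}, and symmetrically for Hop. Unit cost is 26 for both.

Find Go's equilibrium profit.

22898

Go's profit: π = (p_{Go} − 26)(347 − 2p_{Go} + p_{Hop}).
∂π/∂p_{Go} = 399 − 4p_{Go} + p_{Hop} = 0 ⇒ p_{Go} = 99.75 + 0.25p_{Hop}.
The game is symmetric, so in equilibrium p_{Hop} = p_{Go}: the reaction function gives 0.75p_{Go} = 99.75, hence p_{Go} = 133.
q_{Go} = 347 − 2·133 + 133 = 214.
Profit = (133 − 26)·214 = 22898.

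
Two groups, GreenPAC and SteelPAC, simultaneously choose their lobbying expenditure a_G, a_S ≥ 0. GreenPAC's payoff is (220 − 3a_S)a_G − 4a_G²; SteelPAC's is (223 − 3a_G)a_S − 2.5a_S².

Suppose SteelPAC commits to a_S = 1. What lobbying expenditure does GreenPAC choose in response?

27.125

Expanding GreenPAC's payoff: 220a_G − 3a_Sa_G − 4a_G².
∂π/∂a_G = 220 − 3a_S − 8a_G = 0, so a_G = 27.5 − 0.375a_S.
At a_S = 1: a_G = 27.5 − 0.375·1 = 27.125.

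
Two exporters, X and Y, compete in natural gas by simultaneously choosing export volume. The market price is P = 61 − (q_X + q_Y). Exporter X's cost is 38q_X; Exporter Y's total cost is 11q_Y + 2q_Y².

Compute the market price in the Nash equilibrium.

46

Exporter X's profit: π = q_X(61 − (q_X + q_Y)) − 38q_X.
∂π/∂q_X = 23 − 2q_X − q_Y = 0, so q_X = 11.5 − 0.5q_Y.
For Y: ∂π/∂q_Y = 50 − 6q_Y − q_X = 0 ⇒ q_Y = 25/3 − (1/6)q_X.
Substituting the second reaction function into the first: q_X = 11.5 − 0.5(25/3 − (1/6)q_X), which gives (11/12)q_X = 22/3 ⇒ q_X = 8.
Then q_Y = 25/3 − (1/6)·8 = 7.
Equilibrium price: P = 61 − 15 = 46.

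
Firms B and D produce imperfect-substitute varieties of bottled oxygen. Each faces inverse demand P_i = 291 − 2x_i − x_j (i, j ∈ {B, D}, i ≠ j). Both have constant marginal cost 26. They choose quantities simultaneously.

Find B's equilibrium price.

Firm B's profit: π = x_B(291 − 2x_B − x_D) − 26x_B.
∂π/∂x_B = 265 − 4x_B − x_D = 0 ⇒ x_B = 66.25 − 0.25x_D.
The game is symmetric, so in equilibrium x_D = x_B: the reaction function gives 1.25x_B = 66.25, hence x_B = 53.
P_B = 291 − 2·53 − 53 = 132.

132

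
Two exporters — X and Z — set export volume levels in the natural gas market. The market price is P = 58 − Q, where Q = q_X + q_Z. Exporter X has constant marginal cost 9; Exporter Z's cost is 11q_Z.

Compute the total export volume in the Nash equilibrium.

Exporter X's profit: π = q_X(58 − (q_X + q_Z)) − 9q_X.
∂π/∂q_X = 49 − 2q_X − q_Z = 0, so q_X = 24.5 − 0.5q_Z.
By the same steps for Z: q_Z = 23.5 − 0.5q_X.
Plugging q_Z into X's best response: q_X = 24.5 − 0.5(23.5 − 0.5q_X) ⇒ 0.75q_X = 12.75, so q_X = 17.
Then q_Z = 23.5 − 0.5·17 = 15.
Total export volume: 17 + 15 = 32.

32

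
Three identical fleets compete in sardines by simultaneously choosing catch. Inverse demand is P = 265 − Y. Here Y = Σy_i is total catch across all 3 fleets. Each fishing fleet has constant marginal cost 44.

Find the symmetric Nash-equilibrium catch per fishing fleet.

A representative fishing fleet's profit is π_i = y_i(265 − Y) − 44y_i, with Y = y_i + Σ_{j≠i} y_j.
First-order condition: 221 − 2y_i − Σ_{j≠i} y_j = 0.
Imposing symmetry (y_j = y for all j) turns Σ_{j≠i} y_j into 2y, so 221 = 4y and y = 55.25.

55.25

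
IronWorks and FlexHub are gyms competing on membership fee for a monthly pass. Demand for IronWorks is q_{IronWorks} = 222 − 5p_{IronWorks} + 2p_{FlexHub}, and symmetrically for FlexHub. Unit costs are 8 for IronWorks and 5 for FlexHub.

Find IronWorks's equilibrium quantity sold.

IronWorks's profit: π = (p_{IronWorks} − 8)(222 − 5p_{IronWorks} + 2p_{FlexHub}).
∂π/∂p_{IronWorks} = 262 − 10p_{IronWorks} + 2p_{FlexHub} = 0 ⇒ p_{IronWorks} = 26.2 + 0.2p_{FlexHub}.
Similarly p_{FlexHub} = 24.7 + 0.2p_{IronWorks}.
Plugging p_{FlexHub} into IronWorks's best response: p_{IronWorks} = 26.2 + 0.2(24.7 + 0.2p_{IronWorks}) ⇒ 0.96p_{IronWorks} = 31.14, so p_{IronWorks} = 32.4375.
Then p_{FlexHub} = 24.7 + 0.2·32.4375 = 31.1875.
q_{IronWorks} = 222 − 5·32.4375 + 2·31.1875 = 122.1875.

122.1875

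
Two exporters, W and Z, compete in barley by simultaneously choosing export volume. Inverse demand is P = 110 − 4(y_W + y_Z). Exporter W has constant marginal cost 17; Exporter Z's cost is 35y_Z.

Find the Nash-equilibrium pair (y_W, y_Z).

Exporter W's profit: π = y_W(110 − 4(y_W + y_Z)) − 17y_W.
∂π/∂y_W = 93 − 8y_W − 4y_Z = 0, so y_W = 11.625 − 0.5y_Z.
By the same steps for Z: y_Z = 9.375 − 0.5y_W.
Plugging y_Z into W's best response: y_W = 11.625 − 0.5(9.375 − 0.5y_W) ⇒ 0.75y_W = 6.9375, so y_W = 9.25.
Then y_Z = 9.375 − 0.5·9.25 = 4.75.

9.25, 4.75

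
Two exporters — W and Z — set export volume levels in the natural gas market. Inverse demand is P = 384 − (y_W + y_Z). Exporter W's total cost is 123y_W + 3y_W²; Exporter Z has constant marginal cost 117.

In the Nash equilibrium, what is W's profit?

1156

Exporter W's profit: π = y_W(384 − (y_W + y_Z)) − 123y_W − 3y_W².
∂π/∂y_W = 261 − 8y_W − y_Z = 0, so y_W = 32.625 − 0.125y_Z.
For Z: ∂π/∂y_Z = 267 − 2y_Z − y_W = 0 ⇒ y_Z = 133.5 − 0.5y_W.
Plugging y_Z into W's best response: y_W = 32.625 − 0.125(133.5 − 0.5y_W) ⇒ 0.9375y_W = 15.9375, so y_W = 17.
Then y_Z = 133.5 − 0.5·17 = 125.
Price P = 384 − 142 = 242.
W's profit: (242 − 123)·17 − 3(17)² = 1156.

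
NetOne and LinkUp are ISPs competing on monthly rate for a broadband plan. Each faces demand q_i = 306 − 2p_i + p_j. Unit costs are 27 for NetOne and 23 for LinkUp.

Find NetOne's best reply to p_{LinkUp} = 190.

137.5

NetOne's profit: π = (p_{NetOne} − 27)(306 − 2p_{NetOne} + p_{LinkUp}).
∂π/∂p_{NetOne} = 360 − 4p_{NetOne} + p_{LinkUp} = 0 ⇒ p_{NetOne} = 90 + 0.25p_{LinkUp}.
At p_{LinkUp} = 190: p_{NetOne} = 90 + 0.25·190 = 137.5.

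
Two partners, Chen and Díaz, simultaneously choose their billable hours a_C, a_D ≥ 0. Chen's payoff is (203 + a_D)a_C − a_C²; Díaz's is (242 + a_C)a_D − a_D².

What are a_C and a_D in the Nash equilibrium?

Expanding Chen's payoff: 203a_C + a_Da_C − a_C².
∂π/∂a_C = 203 + a_D − 2a_C = 0, so a_C = 101.5 + 0.5a_D.
Likewise for Díaz: a_D = 121 + 0.5a_C.
Substituting the second reaction function into the first: a_C = 101.5 + 0.5(121 + 0.5a_C), which gives 0.75a_C = 162 ⇒ a_C = 216.
Then a_D = 121 + 0.5·216 = 229.

216, 229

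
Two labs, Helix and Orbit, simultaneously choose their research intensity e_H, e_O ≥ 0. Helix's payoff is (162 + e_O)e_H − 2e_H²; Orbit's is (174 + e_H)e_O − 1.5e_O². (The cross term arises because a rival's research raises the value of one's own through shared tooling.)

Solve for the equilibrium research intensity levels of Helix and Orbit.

Expanding Helix's payoff: 162e_H + e_Oe_H − 2e_H².
∂π/∂e_H = 162 + e_O − 4e_H = 0, so e_H = 40.5 + 0.25e_O.
Likewise for Orbit: e_O = 58 + (1/3)e_H.
Solving the two reaction functions simultaneously: (1 − (0.25)(1/3))e_H = 40.5 + 0.25·58, so (11/12)e_H = 55 and e_H = 60.
Then e_O = 58 + (1/3)·60 = 78.

60, 78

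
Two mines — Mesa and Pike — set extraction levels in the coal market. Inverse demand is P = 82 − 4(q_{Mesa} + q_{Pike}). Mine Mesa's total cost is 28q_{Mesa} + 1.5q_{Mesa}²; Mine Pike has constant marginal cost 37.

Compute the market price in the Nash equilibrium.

52.5

Mine Mesa's profit: π = q_{Mesa}(82 − 4(q_{Mesa} + q_{Pike})) − 28q_{Mesa} − 1.5q_{Mesa}².
∂π/∂q_{Mesa} = 54 − 11q_{Mesa} − 4q_{Pike} = 0, so q_{Mesa} = 54/11 − (4/11)q_{Pike}.
For Pike: ∂π/∂q_{Pike} = 45 − 8q_{Pike} − 4q_{Mesa} = 0 ⇒ q_{Pike} = 5.625 − 0.5q_{Mesa}.
Substituting the second reaction function into the first: q_{Mesa} = 54/11 − (4/11)(5.625 − 0.5q_{Mesa}), which gives (9/11)q_{Mesa} = 63/22 ⇒ q_{Mesa} = 3.5.
Then q_{Pike} = 5.625 − 0.5·3.5 = 3.875.
Equilibrium price: P = 82 − 4·7.375 = 52.5.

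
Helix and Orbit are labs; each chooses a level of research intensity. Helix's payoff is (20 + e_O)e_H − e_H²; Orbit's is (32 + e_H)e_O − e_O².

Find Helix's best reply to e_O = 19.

Expanding Helix's payoff: 20e_H + e_Oe_H − e_H².
∂π/∂e_H = 20 + e_O − 2e_H = 0, so e_H = 10 + 0.5e_O.
At e_O = 19: e_H = 10 + 0.5·19 = 19.5.

19.5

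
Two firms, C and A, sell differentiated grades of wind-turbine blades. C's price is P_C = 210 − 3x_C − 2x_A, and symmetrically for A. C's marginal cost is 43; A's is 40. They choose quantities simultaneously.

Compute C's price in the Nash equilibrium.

105.0625

Firm C's profit: π = x_C(210 − 3x_C − 2x_A) − 43x_C.
∂π/∂x_C = 167 − 6x_C − 2x_A = 0 ⇒ x_C = 167/6 − (1/3)x_A.
Similarly x_A = 85/3 − (1/3)x_C.
Plugging x_A into C's best response: x_C = 167/6 − (1/3)(85/3 − (1/3)x_C) ⇒ (8/9)x_C = 331/18, so x_C = 20.6875.
Then x_A = 85/3 − (1/3)·20.6875 = 21.4375.
P_C = 210 − 3·20.6875 − 2·21.4375 = 105.0625.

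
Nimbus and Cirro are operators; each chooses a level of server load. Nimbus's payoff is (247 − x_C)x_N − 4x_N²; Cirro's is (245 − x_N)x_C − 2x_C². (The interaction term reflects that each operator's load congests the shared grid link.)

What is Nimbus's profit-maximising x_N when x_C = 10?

29.625

Expanding Nimbus's payoff: 247x_N − x_Cx_N − 4x_N².
∂π/∂x_N = 247 − x_C − 8x_N = 0, so x_N = 30.875 − 0.125x_C.
At x_C = 10: x_N = 30.875 − 0.125·10 = 29.625.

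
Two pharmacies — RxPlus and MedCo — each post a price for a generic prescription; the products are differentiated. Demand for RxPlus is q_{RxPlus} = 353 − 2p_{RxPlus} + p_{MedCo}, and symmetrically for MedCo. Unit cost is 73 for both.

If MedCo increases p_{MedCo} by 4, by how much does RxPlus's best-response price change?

1

RxPlus's profit: π = (p_{RxPlus} − 73)(353 − 2p_{RxPlus} + p_{MedCo}).
∂π/∂p_{RxPlus} = 499 − 4p_{RxPlus} + p_{MedCo} = 0 ⇒ p_{RxPlus} = 124.75 + 0.25p_{MedCo}.
The reaction-function slope is 0.25, so a 4-unit rise in p_{MedCo} moves p_{RxPlus} by 0.25 × 4 = 1. RxPlus's best response rises — the actions are strategic complements.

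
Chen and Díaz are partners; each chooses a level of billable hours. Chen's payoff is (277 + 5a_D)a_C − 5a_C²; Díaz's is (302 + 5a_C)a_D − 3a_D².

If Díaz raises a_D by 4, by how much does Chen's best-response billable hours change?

Expanding Chen's payoff: 277a_C + 5a_Da_C − 5a_C².
∂π/∂a_C = 277 + 5a_D − 10a_C = 0, so a_C = 27.7 + 0.5a_D.
The reaction-function slope is 0.5, so a 4-unit rise in a_D moves a_C by 0.5 × 4 = 2. Chen's best response rises — the actions are strategic complements.

2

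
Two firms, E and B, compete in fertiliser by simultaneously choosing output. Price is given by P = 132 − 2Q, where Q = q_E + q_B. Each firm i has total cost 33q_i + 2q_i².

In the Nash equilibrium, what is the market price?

92.4

Firm E's profit: π = q_E(132 − 2(q_E + q_B)) − 33q_E − 2q_E².
∂π/∂q_E = 99 − 8q_E − 2q_B = 0, so q_E = 12.375 − 0.25q_B.
By symmetry q_B = q_E; substituting into the reaction function, 1.25q_E = 12.375 and q_E = 9.9.
Equilibrium price: P = 132 − 2·19.8 = 92.4.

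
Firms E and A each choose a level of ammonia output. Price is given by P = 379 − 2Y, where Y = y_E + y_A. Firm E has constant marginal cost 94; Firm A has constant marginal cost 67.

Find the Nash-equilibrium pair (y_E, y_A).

Firm E's profit: π = y_E(379 − 2(y_E + y_A)) − 94y_E.
∂π/∂y_E = 285 − 4y_E − 2y_A = 0, so y_E = 71.25 − 0.5y_A.
By the same steps for A: y_A = 78 − 0.5y_E.
Solving the two reaction functions simultaneously: (1 − (−0.5)(−0.5))y_E = 71.25 − 0.5·78, so 0.75y_E = 32.25 and y_E = 43.
Then y_A = 78 − 0.5·43 = 56.5.

43, 56.5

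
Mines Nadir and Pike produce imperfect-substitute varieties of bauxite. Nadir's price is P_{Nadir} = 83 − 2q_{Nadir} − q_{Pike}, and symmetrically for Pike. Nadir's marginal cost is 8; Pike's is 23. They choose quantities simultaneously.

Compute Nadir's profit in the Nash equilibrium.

512

Mine Nadir's profit: π = q_{Nadir}(83 − 2q_{Nadir} − q_{Pike}) − 8q_{Nadir}.
∂π/∂q_{Nadir} = 75 − 4q_{Nadir} − q_{Pike} = 0 ⇒ q_{Nadir} = 18.75 − 0.25q_{Pike}.
Similarly q_{Pike} = 15 − 0.25q_{Nadir}.
Solving the two reaction functions simultaneously: (1 − (−0.25)(−0.25))q_{Nadir} = 18.75 − 0.25·15, so 0.9375q_{Nadir} = 15 and q_{Nadir} = 16.
Then q_{Pike} = 15 − 0.25·16 = 11.
P_{Nadir} = 83 − 2·16 − 11 = 40.
Profit = (40 − 8)·16 = 512.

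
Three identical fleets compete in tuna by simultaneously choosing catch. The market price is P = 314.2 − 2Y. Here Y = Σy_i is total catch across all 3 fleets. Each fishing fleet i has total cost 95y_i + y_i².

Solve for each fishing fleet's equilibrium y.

21.92

A representative fishing fleet's profit is π_i = y_i(314.2 − 2Y) − 95y_i − y_i², with Y = y_i + Σ_{j≠i} y_j.
First-order condition: 219.2 − 6y_i − 2Σ_{j≠i} y_j = 0.
In a symmetric equilibrium every fishing fleet chooses the same y, so Σ_{j≠i} y_j = 2y. The condition becomes 219.2 − 10y = 0, giving y = 219.2/10 = 21.92.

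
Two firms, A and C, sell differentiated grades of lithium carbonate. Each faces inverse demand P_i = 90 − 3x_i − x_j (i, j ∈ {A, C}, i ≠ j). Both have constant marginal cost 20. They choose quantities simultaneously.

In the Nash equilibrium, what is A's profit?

300

Firm A's profit: π = x_A(90 − 3x_A − x_C) − 20x_A.
∂π/∂x_A = 70 − 6x_A − x_C = 0 ⇒ x_A = 35/3 − (1/6)x_C.
By symmetry x_C = x_A; substituting into the reaction function, (7/6)x_A = 35/3 and x_A = 10.
P_A = 90 − 3·10 − 10 = 50.
Profit = (50 − 20)·10 = 300.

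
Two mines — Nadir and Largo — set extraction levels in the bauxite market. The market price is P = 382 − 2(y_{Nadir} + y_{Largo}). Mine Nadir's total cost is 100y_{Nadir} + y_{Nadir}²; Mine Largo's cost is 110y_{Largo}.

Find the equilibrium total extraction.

82.6

Mine Nadir's profit: π = y_{Nadir}(382 − 2(y_{Nadir} + y_{Largo})) − 100y_{Nadir} − y_{Nadir}².
∂π/∂y_{Nadir} = 282 − 6y_{Nadir} − 2y_{Largo} = 0, so y_{Nadir} = 47 − (1/3)y_{Largo}.
For Largo: ∂π/∂y_{Largo} = 272 − 4y_{Largo} − 2y_{Nadir} = 0 ⇒ y_{Largo} = 68 − 0.5y_{Nadir}.
Substituting the second reaction function into the first: y_{Nadir} = 47 − (1/3)(68 − 0.5y_{Nadir}), which gives (5/6)y_{Nadir} = 73/3 ⇒ y_{Nadir} = 29.2.
Then y_{Largo} = 68 − 0.5·29.2 = 53.4.
Total extraction: 29.2 + 53.4 = 82.6.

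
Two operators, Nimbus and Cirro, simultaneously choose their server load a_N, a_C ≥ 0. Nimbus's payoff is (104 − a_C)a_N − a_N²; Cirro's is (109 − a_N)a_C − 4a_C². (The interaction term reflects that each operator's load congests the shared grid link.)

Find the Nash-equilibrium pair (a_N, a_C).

48.2, 7.6

Expanding Nimbus's payoff: 104a_N − a_Ca_N − a_N².
∂π/∂a_N = 104 − a_C − 2a_N = 0, so a_N = 52 − 0.5a_C.
Likewise for Cirro: a_C = 13.625 − 0.125a_N.
Substituting the second reaction function into the first: a_N = 52 − 0.5(13.625 − 0.125a_N), which gives 0.9375a_N = 45.1875 ⇒ a_N = 48.2.
Then a_C = 13.625 − 0.125·48.2 = 7.6.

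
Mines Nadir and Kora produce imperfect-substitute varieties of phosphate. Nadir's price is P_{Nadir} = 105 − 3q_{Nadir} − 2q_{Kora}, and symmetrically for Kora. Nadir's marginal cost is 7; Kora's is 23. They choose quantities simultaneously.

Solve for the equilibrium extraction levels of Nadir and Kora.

13.25, 9.25

Mine Nadir's profit: π = q_{Nadir}(105 − 3q_{Nadir} − 2q_{Kora}) − 7q_{Nadir}.
∂π/∂q_{Nadir} = 98 − 6q_{Nadir} − 2q_{Kora} = 0 ⇒ q_{Nadir} = 49/3 − (1/3)q_{Kora}.
Similarly q_{Kora} = 41/3 − (1/3)q_{Nadir}.
Solving the two reaction functions simultaneously: (1 − (−1/3)(−1/3))q_{Nadir} = 49/3 − (1/3)·(41/3), so (8/9)q_{Nadir} = 106/9 and q_{Nadir} = 13.25.
Then q_{Kora} = 41/3 − (1/3)·13.25 = 9.25.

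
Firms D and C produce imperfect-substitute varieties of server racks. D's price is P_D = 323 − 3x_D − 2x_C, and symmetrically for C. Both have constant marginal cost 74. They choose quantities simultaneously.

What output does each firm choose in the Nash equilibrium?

Firm D's profit: π = x_D(323 − 3x_D − 2x_C) − 74x_D.
∂π/∂x_D = 249 − 6x_D − 2x_C = 0 ⇒ x_D = 41.5 − (1/3)x_C.
The game is symmetric, so in equilibrium x_C = x_D: the reaction function gives (4/3)x_D = 41.5, hence x_D = 31.125.

31.125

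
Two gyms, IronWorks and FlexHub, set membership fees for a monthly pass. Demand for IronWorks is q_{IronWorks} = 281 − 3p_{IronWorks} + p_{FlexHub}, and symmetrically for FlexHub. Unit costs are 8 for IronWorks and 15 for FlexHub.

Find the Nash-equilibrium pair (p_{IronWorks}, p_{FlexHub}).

61.6, 64.6

IronWorks's profit: π = (p_{IronWorks} − 8)(281 − 3p_{IronWorks} + p_{FlexHub}).
∂π/∂p_{IronWorks} = 305 − 6p_{IronWorks} + p_{FlexHub} = 0 ⇒ p_{IronWorks} = 305/6 + (1/6)p_{FlexHub}.
Similarly p_{FlexHub} = 163/3 + (1/6)p_{IronWorks}.
Substituting the second reaction function into the first: p_{IronWorks} = 305/6 + (1/6)(163/3 + (1/6)p_{IronWorks}), which gives (35/36)p_{IronWorks} = 539/9 ⇒ p_{IronWorks} = 61.6.
Then p_{FlexHub} = 163/3 + (1/6)·61.6 = 64.6.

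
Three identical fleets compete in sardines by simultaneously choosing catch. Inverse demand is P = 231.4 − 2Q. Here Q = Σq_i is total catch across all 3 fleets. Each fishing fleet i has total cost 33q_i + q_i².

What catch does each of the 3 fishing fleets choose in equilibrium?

A representative fishing fleet's profit is π_i = q_i(231.4 − 2Q) − 33q_i − q_i², with Q = q_i + Σ_{j≠i} q_j.
First-order condition: 198.4 − 6q_i − 2Σ_{j≠i} q_j = 0.
With identical fishing fleets, set every q_j = q: then 198.4 − 6q − 4q = 0, i.e. q = 198.4/10 = 19.84.

19.84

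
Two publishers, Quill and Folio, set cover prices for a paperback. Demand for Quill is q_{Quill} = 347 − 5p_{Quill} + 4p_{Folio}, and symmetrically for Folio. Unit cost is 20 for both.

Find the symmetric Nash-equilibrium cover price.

74.5

Quill's profit: π = (p_{Quill} − 20)(347 − 5p_{Quill} + 4p_{Folio}).
∂π/∂p_{Quill} = 447 − 10p_{Quill} + 4p_{Folio} = 0 ⇒ p_{Quill} = 44.7 + 0.4p_{Folio}.
By symmetry p_{Folio} = p_{Quill}; substituting into the reaction function, 0.6p_{Quill} = 44.7 and p_{Quill} = 74.5.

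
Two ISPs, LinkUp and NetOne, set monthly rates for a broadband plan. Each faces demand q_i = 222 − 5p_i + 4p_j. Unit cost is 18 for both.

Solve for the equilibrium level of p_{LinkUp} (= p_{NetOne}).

52

LinkUp's profit: π = (p_{LinkUp} − 18)(222 − 5p_{LinkUp} + 4p_{NetOne}).
∂π/∂p_{LinkUp} = 312 − 10p_{LinkUp} + 4p_{NetOne} = 0 ⇒ p_{LinkUp} = 31.2 + 0.4p_{NetOne}.
The game is symmetric, so in equilibrium p_{NetOne} = p_{LinkUp}: the reaction function gives 0.6p_{LinkUp} = 31.2, hence p_{LinkUp} = 52.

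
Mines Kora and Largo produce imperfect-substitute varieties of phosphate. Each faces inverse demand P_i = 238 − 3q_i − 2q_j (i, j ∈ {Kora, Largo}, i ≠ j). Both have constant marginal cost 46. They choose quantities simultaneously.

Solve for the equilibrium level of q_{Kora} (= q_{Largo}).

Mine Kora's profit: π = q_{Kora}(238 − 3q_{Kora} − 2q_{Largo}) − 46q_{Kora}.
∂π/∂q_{Kora} = 192 − 6q_{Kora} − 2q_{Largo} = 0 ⇒ q_{Kora} = 32 − (1/3)q_{Largo}.
By symmetry q_{Largo} = q_{Kora}; substituting into the reaction function, (4/3)q_{Kora} = 32 and q_{Kora} = 24.

24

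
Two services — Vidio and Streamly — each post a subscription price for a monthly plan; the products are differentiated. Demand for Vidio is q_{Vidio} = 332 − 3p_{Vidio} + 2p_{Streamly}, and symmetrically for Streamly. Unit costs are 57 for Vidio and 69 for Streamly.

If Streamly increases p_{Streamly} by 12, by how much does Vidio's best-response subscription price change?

Vidio's profit: π = (p_{Vidio} − 57)(332 − 3p_{Vidio} + 2p_{Streamly}).
∂π/∂p_{Vidio} = 503 − 6p_{Vidio} + 2p_{Streamly} = 0 ⇒ p_{Vidio} = 503/6 + (1/3)p_{Streamly}.
The reaction-function slope is 1/3, so a 12-unit rise in p_{Streamly} moves p_{Vidio} by 1/3 × 12 = 4. Vidio's best response rises — the actions are strategic complements.

4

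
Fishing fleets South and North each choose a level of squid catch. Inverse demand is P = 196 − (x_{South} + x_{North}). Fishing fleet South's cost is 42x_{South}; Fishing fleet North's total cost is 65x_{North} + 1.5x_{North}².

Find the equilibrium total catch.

83

Fishing fleet South's profit: π = x_{South}(196 − (x_{South} + x_{North})) − 42x_{South}.
∂π/∂x_{South} = 154 − 2x_{South} − x_{North} = 0, so x_{South} = 77 − 0.5x_{North}.
For North: ∂π/∂x_{North} = 131 − 5x_{North} − x_{South} = 0 ⇒ x_{North} = 26.2 − 0.2x_{South}.
Plugging x_{North} into South's best response: x_{South} = 77 − 0.5(26.2 − 0.2x_{South}) ⇒ 0.9x_{South} = 63.9, so x_{South} = 71.
Then x_{North} = 26.2 − 0.2·71 = 12.
Total catch: 71 + 12 = 83.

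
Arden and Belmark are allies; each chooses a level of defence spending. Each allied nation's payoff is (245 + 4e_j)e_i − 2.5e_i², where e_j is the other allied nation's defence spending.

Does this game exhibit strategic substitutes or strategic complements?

Arden's payoff is (245 + 4e_B)e_A − 2.5e_A².
∂π/∂e_A = 245 + 4e_B − 5e_A = 0, so e_A = 49 + 0.8e_B.
The best-response slope de_A/de_B = 0.8 > 0: the reaction function is upward-sloping, so the choices are strategic complements.

strategic complements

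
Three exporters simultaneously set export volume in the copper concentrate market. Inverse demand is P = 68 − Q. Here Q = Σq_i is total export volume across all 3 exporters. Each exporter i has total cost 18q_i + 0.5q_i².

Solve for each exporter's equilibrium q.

A representative exporter's profit is π_i = q_i(68 − Q) − 18q_i − 0.5q_i², with Q = q_i + Σ_{j≠i} q_j.
First-order condition: 50 − 3q_i − Σ_{j≠i} q_j = 0.
With identical exporters, set every q_j = q: then 50 − 3q − 2q = 0, i.e. q = 50/5 = 10.

10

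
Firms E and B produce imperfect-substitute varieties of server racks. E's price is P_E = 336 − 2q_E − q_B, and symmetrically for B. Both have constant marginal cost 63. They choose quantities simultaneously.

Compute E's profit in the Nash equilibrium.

Firm E's profit: π = q_E(336 − 2q_E − q_B) − 63q_E.
∂π/∂q_E = 273 − 4q_E − q_B = 0 ⇒ q_E = 68.25 − 0.25q_B.
By symmetry q_B = q_E; substituting into the reaction function, 1.25q_E = 68.25 and q_E = 54.6.
P_E = 336 − 2·54.6 − 54.6 = 172.2.
Profit = (172.2 − 63)·54.6 = 5962.32.

5962.32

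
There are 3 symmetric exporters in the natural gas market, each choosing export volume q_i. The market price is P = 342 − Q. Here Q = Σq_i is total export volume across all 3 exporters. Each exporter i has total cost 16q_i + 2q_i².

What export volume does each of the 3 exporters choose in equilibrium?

40.75

A representative exporter's profit is π_i = q_i(342 − Q) − 16q_i − 2q_i², with Q = q_i + Σ_{j≠i} q_j.
First-order condition: 326 − 6q_i − Σ_{j≠i} q_j = 0.
In a symmetric equilibrium every exporter chooses the same q, so Σ_{j≠i} q_j = 2q. The condition becomes 326 − 8q = 0, giving q = 326/8 = 40.75.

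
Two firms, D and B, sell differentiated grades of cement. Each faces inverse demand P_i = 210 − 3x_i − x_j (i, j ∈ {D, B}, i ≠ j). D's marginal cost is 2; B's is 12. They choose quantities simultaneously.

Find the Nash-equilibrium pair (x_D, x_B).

Firm D's profit: π = x_D(210 − 3x_D − x_B) − 2x_D.
∂π/∂x_D = 208 − 6x_D − x_B = 0 ⇒ x_D = 104/3 − (1/6)x_B.
Similarly x_B = 33 − (1/6)x_D.
Substituting the second reaction function into the first: x_D = 104/3 − (1/6)(33 − (1/6)x_D), which gives (35/36)x_D = 175/6 ⇒ x_D = 30.
Then x_B = 33 − (1/6)·30 = 28.

30, 28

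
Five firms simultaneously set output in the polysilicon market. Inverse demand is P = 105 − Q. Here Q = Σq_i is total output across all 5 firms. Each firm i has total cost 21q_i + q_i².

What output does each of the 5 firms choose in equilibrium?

A representative firm's profit is π_i = q_i(105 − Q) − 21q_i − q_i², with Q = q_i + Σ_{j≠i} q_j.
First-order condition: 84 − 4q_i − Σ_{j≠i} q_j = 0.
In a symmetric equilibrium every firm chooses the same q, so Σ_{j≠i} q_j = 4q. The condition becomes 84 − 8q = 0, giving q = 84/8 = 10.5.

10.5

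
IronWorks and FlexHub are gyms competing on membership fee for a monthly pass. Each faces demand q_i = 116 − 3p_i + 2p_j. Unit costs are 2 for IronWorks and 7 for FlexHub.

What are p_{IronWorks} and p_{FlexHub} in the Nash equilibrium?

31.4375, 33.3125

IronWorks's profit: π = (p_{IronWorks} − 2)(116 − 3p_{IronWorks} + 2p_{FlexHub}).
∂π/∂p_{IronWorks} = 122 − 6p_{IronWorks} + 2p_{FlexHub} = 0 ⇒ p_{IronWorks} = 61/3 + (1/3)p_{FlexHub}.
Similarly p_{FlexHub} = 137/6 + (1/3)p_{IronWorks}.
Solving the two reaction functions simultaneously: (1 − (1/3)(1/3))p_{IronWorks} = 61/3 + (1/3)·(137/6), so (8/9)p_{IronWorks} = 503/18 and p_{IronWorks} = 31.4375.
Then p_{FlexHub} = 137/6 + (1/3)·31.4375 = 33.3125.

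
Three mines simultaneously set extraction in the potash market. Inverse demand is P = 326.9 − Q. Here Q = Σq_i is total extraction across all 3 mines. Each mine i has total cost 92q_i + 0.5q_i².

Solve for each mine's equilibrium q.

A representative mine's profit is π_i = q_i(326.9 − Q) − 92q_i − 0.5q_i², with Q = q_i + Σ_{j≠i} q_j.
First-order condition: 234.9 − 3q_i − Σ_{j≠i} q_j = 0.
Imposing symmetry (q_j = q for all j) turns Σ_{j≠i} q_j into 2q, so 234.9 = 5q and q = 46.98.

46.98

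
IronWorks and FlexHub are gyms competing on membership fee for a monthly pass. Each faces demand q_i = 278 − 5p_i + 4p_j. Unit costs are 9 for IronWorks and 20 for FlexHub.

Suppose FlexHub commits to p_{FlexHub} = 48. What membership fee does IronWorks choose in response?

IronWorks's profit: π = (p_{IronWorks} − 9)(278 − 5p_{IronWorks} + 4p_{FlexHub}).
∂π/∂p_{IronWorks} = 323 − 10p_{IronWorks} + 4p_{FlexHub} = 0 ⇒ p_{IronWorks} = 32.3 + 0.4p_{FlexHub}.
At p_{FlexHub} = 48: p_{IronWorks} = 32.3 + 0.4·48 = 51.5.

51.5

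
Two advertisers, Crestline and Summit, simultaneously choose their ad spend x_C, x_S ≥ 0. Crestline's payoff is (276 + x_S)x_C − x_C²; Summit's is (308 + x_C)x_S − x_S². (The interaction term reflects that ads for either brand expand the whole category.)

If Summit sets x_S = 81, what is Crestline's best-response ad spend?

Expanding Crestline's payoff: 276x_C + x_Sx_C − x_C².
∂π/∂x_C = 276 + x_S − 2x_C = 0, so x_C = 138 + 0.5x_S.
At x_S = 81: x_C = 138 + 0.5·81 = 178.5.

178.5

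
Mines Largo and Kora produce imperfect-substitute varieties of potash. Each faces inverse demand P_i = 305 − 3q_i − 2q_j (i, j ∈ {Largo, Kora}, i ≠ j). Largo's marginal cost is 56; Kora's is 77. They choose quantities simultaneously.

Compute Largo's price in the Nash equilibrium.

153.3125

Mine Largo's profit: π = q_{Largo}(305 − 3q_{Largo} − 2q_{Kora}) − 56q_{Largo}.
∂π/∂q_{Largo} = 249 − 6q_{Largo} − 2q_{Kora} = 0 ⇒ q_{Largo} = 41.5 − (1/3)q_{Kora}.
Similarly q_{Kora} = 38 − (1/3)q_{Largo}.
Plugging q_{Kora} into Largo's best response: q_{Largo} = 41.5 − (1/3)(38 − (1/3)q_{Largo}) ⇒ (8/9)q_{Largo} = 173/6, so q_{Largo} = 32.4375.
Then q_{Kora} = 38 − (1/3)·32.4375 = 27.1875.
P_{Largo} = 305 − 3·32.4375 − 2·27.1875 = 153.3125.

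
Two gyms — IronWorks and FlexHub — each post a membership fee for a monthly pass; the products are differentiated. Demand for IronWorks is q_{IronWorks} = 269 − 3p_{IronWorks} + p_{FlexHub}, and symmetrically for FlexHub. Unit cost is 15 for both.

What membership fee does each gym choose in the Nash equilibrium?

62.8

IronWorks's profit: π = (p_{IronWorks} − 15)(269 − 3p_{IronWorks} + p_{FlexHub}).
∂π/∂p_{IronWorks} = 314 − 6p_{IronWorks} + p_{FlexHub} = 0 ⇒ p_{IronWorks} = 157/3 + (1/6)p_{FlexHub}.
Setting p_{IronWorks} = p_{FlexHub} in the reaction function: p_{IronWorks} = 157/3 + (1/6)p_{IronWorks}, so p_{IronWorks} = (157/3) / (5/6) = 62.8.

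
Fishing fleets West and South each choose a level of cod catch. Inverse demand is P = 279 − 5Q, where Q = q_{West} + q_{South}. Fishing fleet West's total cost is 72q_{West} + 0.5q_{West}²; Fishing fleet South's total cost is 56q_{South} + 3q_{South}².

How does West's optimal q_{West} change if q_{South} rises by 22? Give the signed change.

Fishing fleet West's profit: π = q_{West}(279 − 5(q_{West} + q_{South})) − 72q_{West} − 0.5q_{West}².
∂π/∂q_{West} = 207 − 11q_{West} − 5q_{South} = 0, so q_{West} = 207/11 − (5/11)q_{South}.
The reaction-function slope is −5/11, so a 22-unit rise in q_{South} moves q_{West} by −5/11 × 22 = −10. West's best response falls — the actions are strategic substitutes.

-10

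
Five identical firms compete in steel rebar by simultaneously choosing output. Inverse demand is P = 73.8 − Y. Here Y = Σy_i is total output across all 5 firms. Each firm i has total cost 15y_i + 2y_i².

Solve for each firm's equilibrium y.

5.88

A representative firm's profit is π_i = y_i(73.8 − Y) − 15y_i − 2y_i², with Y = y_i + Σ_{j≠i} y_j.
First-order condition: 58.8 − 6y_i − Σ_{j≠i} y_j = 0.
With identical firms, set every y_j = y: then 58.8 − 6y − 4y = 0, i.e. y = 58.8/10 = 5.88.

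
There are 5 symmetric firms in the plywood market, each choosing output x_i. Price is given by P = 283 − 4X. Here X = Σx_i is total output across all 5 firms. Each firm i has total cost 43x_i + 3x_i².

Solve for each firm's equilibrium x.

8

A representative firm's profit is π_i = x_i(283 − 4X) − 43x_i − 3x_i², with X = x_i + Σ_{j≠i} x_j.
First-order condition: 240 − 14x_i − 4Σ_{j≠i} x_j = 0.
Imposing symmetry (x_j = x for all j) turns Σ_{j≠i} x_j into 4x, so 240 = 30x and x = 8.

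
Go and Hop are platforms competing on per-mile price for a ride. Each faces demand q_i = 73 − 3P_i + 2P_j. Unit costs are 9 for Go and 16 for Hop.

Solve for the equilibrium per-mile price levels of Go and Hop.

26.3125, 28.9375

Go's profit: π = (P_{Go} − 9)(73 − 3P_{Go} + 2P_{Hop}).
∂π/∂P_{Go} = 100 − 6P_{Go} + 2P_{Hop} = 0 ⇒ P_{Go} = 50/3 + (1/3)P_{Hop}.
Similarly P_{Hop} = 121/6 + (1/3)P_{Go}.
Plugging P_{Hop} into Go's best response: P_{Go} = 50/3 + (1/3)(121/6 + (1/3)P_{Go}) ⇒ (8/9)P_{Go} = 421/18, so P_{Go} = 26.3125.
Then P_{Hop} = 121/6 + (1/3)·26.3125 = 28.9375.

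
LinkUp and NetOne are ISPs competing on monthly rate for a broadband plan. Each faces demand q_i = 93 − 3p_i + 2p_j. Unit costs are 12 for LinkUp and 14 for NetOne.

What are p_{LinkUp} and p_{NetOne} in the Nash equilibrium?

LinkUp's profit: π = (p_{LinkUp} − 12)(93 − 3p_{LinkUp} + 2p_{NetOne}).
∂π/∂p_{LinkUp} = 129 − 6p_{LinkUp} + 2p_{NetOne} = 0 ⇒ p_{LinkUp} = 21.5 + (1/3)p_{NetOne}.
Similarly p_{NetOne} = 22.5 + (1/3)p_{LinkUp}.
Plugging p_{NetOne} into LinkUp's best response: p_{LinkUp} = 21.5 + (1/3)(22.5 + (1/3)p_{LinkUp}) ⇒ (8/9)p_{LinkUp} = 29, so p_{LinkUp} = 32.625.
Then p_{NetOne} = 22.5 + (1/3)·32.625 = 33.375.

32.625, 33.375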